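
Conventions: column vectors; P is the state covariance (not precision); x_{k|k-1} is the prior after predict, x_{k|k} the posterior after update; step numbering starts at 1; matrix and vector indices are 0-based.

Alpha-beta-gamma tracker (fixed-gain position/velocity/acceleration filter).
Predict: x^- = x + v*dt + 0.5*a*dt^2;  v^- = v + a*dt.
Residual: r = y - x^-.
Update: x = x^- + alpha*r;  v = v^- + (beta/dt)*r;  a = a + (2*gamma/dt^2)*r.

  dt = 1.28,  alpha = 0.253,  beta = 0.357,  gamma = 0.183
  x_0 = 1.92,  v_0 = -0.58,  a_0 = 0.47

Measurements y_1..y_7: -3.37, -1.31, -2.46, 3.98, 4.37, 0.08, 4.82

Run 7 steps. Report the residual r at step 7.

step 1: x_pred=1.5626  r=-4.9326  x^+=0.3147  v^+=-1.3541  a^+=-0.6319
step 2: x_pred=-1.9363  r=0.6263  x^+=-1.7778  v^+=-1.9883  a^+=-0.4920
step 3: x_pred=-4.7259  r=2.2659  x^+=-4.1526  v^+=-1.9861  a^+=0.0142
step 4: x_pred=-6.6832  r=10.6632  x^+=-3.9854  v^+=1.0061  a^+=2.3962
step 5: x_pred=-0.7346  r=5.1046  x^+=0.5569  v^+=5.4970  a^+=3.5365
step 6: x_pred=10.4901  r=-10.4101  x^+=7.8563  v^+=7.1203  a^+=1.2110
step 7: x_pred=17.9623  r=-13.1423  x^+=14.6373  v^+=5.0049  a^+=-1.7248

resid = -13.1423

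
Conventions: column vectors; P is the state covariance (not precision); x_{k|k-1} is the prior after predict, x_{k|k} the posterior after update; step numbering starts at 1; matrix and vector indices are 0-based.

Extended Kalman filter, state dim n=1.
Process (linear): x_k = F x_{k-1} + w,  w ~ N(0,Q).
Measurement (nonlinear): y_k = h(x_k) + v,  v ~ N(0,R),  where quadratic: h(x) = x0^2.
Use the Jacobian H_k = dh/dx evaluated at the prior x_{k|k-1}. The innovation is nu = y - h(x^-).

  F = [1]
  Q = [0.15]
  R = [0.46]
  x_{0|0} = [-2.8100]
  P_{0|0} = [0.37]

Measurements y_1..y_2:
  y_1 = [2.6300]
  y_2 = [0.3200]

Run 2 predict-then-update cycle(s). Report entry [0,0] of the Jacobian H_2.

H_jac[0,0] = -3.7970

step 1: x^-=[-2.8100]  P^-=[0.5200]  H_jac=[-5.6200]  S=[16.8839]  K=[-0.1731]  nu=[-5.2661]  x^+=[-1.8985]  P^+=[0.0142]
step 2: x^-=[-1.8985]  P^-=[0.1642]  H_jac=[-3.7970]  S=[2.8268]  K=[-0.2205]  nu=[-3.2843]  x^+=[-1.1743]  P^+=[0.0267]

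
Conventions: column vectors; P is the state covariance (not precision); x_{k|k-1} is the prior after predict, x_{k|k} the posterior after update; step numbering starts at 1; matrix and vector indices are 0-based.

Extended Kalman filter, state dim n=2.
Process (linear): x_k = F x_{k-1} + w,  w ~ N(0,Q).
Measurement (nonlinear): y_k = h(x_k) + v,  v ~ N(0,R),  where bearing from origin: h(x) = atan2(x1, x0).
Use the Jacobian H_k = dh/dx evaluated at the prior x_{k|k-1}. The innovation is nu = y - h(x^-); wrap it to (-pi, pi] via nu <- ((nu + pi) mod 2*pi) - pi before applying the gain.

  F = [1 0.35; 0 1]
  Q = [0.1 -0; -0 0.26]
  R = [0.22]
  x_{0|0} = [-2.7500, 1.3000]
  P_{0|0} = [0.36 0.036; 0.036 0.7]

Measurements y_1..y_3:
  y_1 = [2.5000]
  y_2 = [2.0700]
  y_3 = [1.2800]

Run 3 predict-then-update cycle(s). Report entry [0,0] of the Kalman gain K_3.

K[0,0] = -0.8085

step 1: x^-=[-2.2950, 1.3000]  P^-=[0.5709 0.2810; 0.2810 0.9600]  H_jac=[-0.1869 -0.3299]  S=[0.3790]  K=[-0.5260; -0.9740]  nu=[-0.1262]  x^+=[-2.2286, 1.4229]  P^+=[0.4661 0.0868; 0.0868 0.6004]
step 2: x^-=[-1.7306, 1.4229]  P^-=[0.7004 0.2969; 0.2969 0.8604]  H_jac=[-0.2835 -0.3448]  S=[0.4366]  K=[-0.6892; -0.8722]  nu=[-0.3834]  x^+=[-1.4663, 1.7574]  P^+=[0.4930 0.0345; 0.0345 0.5282]
step 3: x^-=[-0.8512, 1.7574]  P^-=[0.6818 0.2194; 0.2194 0.7882]  H_jac=[-0.4609 -0.2232]  S=[0.4493]  K=[-0.8085; -0.6167]  nu=[-0.7419]  x^+=[-0.2514, 2.2149]  P^+=[0.3882 -0.0046; -0.0046 0.6174]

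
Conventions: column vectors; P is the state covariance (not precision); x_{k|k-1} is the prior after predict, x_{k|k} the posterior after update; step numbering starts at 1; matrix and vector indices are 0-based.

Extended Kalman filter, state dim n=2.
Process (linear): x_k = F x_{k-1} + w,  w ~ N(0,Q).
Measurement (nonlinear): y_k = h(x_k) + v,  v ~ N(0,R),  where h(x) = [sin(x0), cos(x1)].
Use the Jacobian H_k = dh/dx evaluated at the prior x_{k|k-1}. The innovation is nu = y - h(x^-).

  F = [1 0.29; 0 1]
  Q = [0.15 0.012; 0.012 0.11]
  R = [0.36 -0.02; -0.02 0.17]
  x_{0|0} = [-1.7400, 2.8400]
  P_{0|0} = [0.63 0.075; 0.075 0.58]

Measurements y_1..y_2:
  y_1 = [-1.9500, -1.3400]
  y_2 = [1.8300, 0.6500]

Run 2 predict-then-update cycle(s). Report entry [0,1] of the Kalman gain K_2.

K[0,1] = -0.0428

step 1: x^-=[-0.9164, 2.8400]  P^-=[0.8723 0.2552; 0.2552 0.6900]  H_jac=[0.6087 0.0000; 0.0000 -0.2970]  S=[0.6832 -0.0661; -0.0661 0.2309]  K=[0.7666 -0.1087; 0.1455 -0.8461]  nu=[-1.1566, -0.3851]  x^+=[-1.7612, 2.9976]  P^+=[0.4570 0.1138; 0.1138 0.4940]
step 2: x^-=[-0.8919, 2.9976]  P^-=[0.7146 0.2691; 0.2691 0.6040]  H_jac=[0.6279 0.0000; 0.0000 -0.1435]  S=[0.6417 -0.0442; -0.0442 0.1824]  K=[0.6962 -0.0428; 0.2345 -0.4182]  nu=[2.6083, 1.6397]  x^+=[0.8539, 2.9234]  P^+=[0.4005 0.1477; 0.1477 0.5281]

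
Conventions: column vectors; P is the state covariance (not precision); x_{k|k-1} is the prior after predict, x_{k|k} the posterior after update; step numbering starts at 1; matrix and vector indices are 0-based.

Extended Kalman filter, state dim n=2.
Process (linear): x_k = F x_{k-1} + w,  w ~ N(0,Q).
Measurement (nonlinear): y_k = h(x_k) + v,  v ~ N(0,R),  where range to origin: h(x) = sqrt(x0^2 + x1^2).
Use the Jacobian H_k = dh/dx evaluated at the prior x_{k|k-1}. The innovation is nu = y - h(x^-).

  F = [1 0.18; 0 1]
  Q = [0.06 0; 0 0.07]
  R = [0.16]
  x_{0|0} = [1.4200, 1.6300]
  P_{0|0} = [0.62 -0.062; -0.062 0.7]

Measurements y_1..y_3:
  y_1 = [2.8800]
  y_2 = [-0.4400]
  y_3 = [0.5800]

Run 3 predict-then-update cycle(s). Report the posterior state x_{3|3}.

x_post = [0.7404, 0.3981]

step 1: x^-=[1.7134, 1.6300]  P^-=[0.6804 0.0640; 0.0640 0.7700]  H_jac=[0.7245 0.6893]  S=[0.9469]  K=[0.5672; 0.6095]  nu=[0.5151]  x^+=[2.0056, 1.9440]  P^+=[0.3758 -0.2633; -0.2633 0.4183]
step 2: x^-=[2.3555, 1.9440]  P^-=[0.3545 -0.1880; -0.1880 0.4883]  H_jac=[0.7713 0.6365]  S=[0.3841]  K=[0.4003; 0.4316]  nu=[-3.4941]  x^+=[0.9569, 0.4359]  P^+=[0.2930 -0.2544; -0.2544 0.4167]
step 3: x^-=[1.0354, 0.4359]  P^-=[0.2749 -0.1794; -0.1794 0.4867]  H_jac=[0.9216 0.3880]  S=[0.3385]  K=[0.5429; 0.0696]  nu=[-0.5434]  x^+=[0.7404, 0.3981]  P^+=[0.1751 -0.1922; -0.1922 0.4851]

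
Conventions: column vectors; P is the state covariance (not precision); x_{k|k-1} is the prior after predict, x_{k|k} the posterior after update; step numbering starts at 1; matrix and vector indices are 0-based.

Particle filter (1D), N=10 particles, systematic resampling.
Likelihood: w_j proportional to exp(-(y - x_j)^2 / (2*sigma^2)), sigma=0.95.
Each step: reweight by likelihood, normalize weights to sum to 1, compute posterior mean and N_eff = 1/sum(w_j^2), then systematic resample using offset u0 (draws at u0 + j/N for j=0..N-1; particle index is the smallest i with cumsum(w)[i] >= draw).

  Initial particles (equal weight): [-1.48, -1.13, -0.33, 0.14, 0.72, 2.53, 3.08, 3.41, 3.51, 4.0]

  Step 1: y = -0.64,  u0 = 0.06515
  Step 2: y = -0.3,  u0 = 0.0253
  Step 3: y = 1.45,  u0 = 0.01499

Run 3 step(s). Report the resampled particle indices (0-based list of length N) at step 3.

step 1: w=[0.1891, 0.2447, 0.2650, 0.1996, 0.1003, 0.0011, 0.0001, 0.0000, 0.0000, 0.0000]  mean=-0.5404  Neff=4.6342  idx=[0, 0, 1, 1, 2, 2, 2, 3, 3, 4]
step 2: w=[0.0605, 0.0605, 0.0893, 0.0893, 0.1307, 0.1307, 0.1307, 0.1175, 0.1175, 0.0735]  mean=-0.4243  Neff=9.3025  idx=[0, 2, 3, 4, 4, 5, 6, 7, 8, 8]
step 3: w=[0.0045, 0.0131, 0.0131, 0.0905, 0.0905, 0.0905, 0.0905, 0.2024, 0.2024, 0.2024]  mean=-0.0708  Neff=6.4089  idx=[1, 3, 5, 6, 7, 7, 8, 8, 9, 9]

resampled_idx = [1, 3, 5, 6, 7, 7, 8, 8, 9, 9]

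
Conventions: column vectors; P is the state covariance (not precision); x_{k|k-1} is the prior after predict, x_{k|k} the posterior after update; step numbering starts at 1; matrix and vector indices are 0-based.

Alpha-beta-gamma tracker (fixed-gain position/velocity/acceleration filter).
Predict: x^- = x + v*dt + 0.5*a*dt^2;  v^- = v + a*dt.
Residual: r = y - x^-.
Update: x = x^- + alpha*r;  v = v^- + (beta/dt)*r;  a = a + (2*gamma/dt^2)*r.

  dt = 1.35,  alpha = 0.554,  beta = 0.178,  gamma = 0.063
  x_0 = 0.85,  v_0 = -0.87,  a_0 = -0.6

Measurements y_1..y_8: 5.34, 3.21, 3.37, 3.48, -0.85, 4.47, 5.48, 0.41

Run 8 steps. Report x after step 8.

x_post = 2.9430

step 1: x_pred=-0.8713  r=6.2112  x^+=2.5698  v^+=-0.8610  a^+=-0.1706
step 2: x_pred=1.2519  r=1.9581  x^+=2.3367  v^+=-0.8331  a^+=-0.0352
step 3: x_pred=1.1799  r=2.1901  x^+=2.3932  v^+=-0.5919  a^+=0.1162
step 4: x_pred=1.7000  r=1.7800  x^+=2.6861  v^+=-0.2003  a^+=0.2393
step 5: x_pred=2.6337  r=-3.4837  x^+=0.7037  v^+=-0.3367  a^+=-0.0016
step 6: x_pred=0.2478  r=4.2222  x^+=2.5869  v^+=0.2179  a^+=0.2903
step 7: x_pred=3.1456  r=2.3344  x^+=4.4389  v^+=0.9176  a^+=0.4517
step 8: x_pred=6.0893  r=-5.6793  x^+=2.9430  v^+=0.7786  a^+=0.0591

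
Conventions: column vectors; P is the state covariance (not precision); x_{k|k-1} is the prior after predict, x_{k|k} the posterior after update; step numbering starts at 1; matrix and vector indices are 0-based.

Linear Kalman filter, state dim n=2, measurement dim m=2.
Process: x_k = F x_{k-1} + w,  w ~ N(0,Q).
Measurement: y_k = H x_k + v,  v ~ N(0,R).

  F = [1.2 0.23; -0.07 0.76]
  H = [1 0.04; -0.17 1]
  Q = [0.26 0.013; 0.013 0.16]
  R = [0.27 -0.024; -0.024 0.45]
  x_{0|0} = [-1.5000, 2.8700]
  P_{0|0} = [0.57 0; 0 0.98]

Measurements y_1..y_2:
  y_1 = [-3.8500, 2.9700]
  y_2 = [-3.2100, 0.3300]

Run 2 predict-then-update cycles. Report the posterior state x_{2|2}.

step 1: x^-=[-1.1399, 2.2862]  P^-=[1.1326 0.1364; 0.1364 0.7288]  S=[1.4147 -0.0519; -0.0519 1.1652]  K=[0.8040 -0.0124; 0.1395 0.6118]  nu=[-2.8015, 0.4900]  x^+=[-3.3984, 2.1952]  P^+=[0.2169 0.0120; 0.0120 0.2740]
step 2: x^-=[-3.5732, 1.9063]  P^-=[0.5935 0.0534; 0.0534 0.3181]  S=[0.8682 -0.0591; -0.0591 0.7670]  K=[0.6854 -0.0091; 0.1042 0.4108]  nu=[0.2870, -2.1837]  x^+=[-3.3568, 1.0390]  P^+=[0.1848 0.0109; 0.0109 0.1842]

x_post = [-3.3568, 1.0390]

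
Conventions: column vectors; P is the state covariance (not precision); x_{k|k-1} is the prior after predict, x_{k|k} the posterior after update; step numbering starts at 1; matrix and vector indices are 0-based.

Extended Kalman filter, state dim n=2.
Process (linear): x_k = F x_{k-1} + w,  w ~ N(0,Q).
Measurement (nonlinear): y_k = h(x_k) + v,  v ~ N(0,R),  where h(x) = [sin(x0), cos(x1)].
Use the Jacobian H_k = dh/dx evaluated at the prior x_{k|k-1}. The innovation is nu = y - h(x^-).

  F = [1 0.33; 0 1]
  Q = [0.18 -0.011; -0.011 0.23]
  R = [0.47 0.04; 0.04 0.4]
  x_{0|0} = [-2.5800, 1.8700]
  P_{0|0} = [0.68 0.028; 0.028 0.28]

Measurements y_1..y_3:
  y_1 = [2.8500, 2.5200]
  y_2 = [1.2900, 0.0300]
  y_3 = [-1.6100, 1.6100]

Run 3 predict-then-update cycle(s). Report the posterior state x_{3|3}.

step 1: x^-=[-1.9629, 1.8700]  P^-=[0.9090 0.1094; 0.1094 0.5100]  H_jac=[-0.3821 0.0000; 0.0000 -0.9556]  S=[0.6027 0.0799; 0.0799 0.8657]  K=[-0.5672 -0.0684; 0.0054 -0.5634]  nu=[3.7741, 2.8148]  x^+=[-4.2961, 0.3043]  P^+=[0.7048 0.0524; 0.0524 0.2356]
step 2: x^-=[-4.1957, 0.3043]  P^-=[0.9450 0.1191; 0.1191 0.4656]  H_jac=[-0.4940 0.0000; 0.0000 -0.2996]  S=[0.7006 0.0576; 0.0576 0.4418]  K=[-0.6668 0.0062; -0.0586 -0.3082]  nu=[0.4206, -0.9240]  x^+=[-4.4818, 0.5644]  P^+=[0.6339 0.0807; 0.0807 0.4192]
step 3: x^-=[-4.2956, 0.5644]  P^-=[0.9129 0.2081; 0.2081 0.6492]  H_jac=[-0.4048 0.0000; 0.0000 -0.5349]  S=[0.6196 0.0851; 0.0851 0.5858]  K=[-0.5820 -0.1055; -0.0557 -0.5848]  nu=[-2.5244, 0.7651]  x^+=[-2.9072, 0.2576]  P^+=[0.6861 0.1224; 0.1224 0.4414]

x_post = [-2.9072, 0.2576]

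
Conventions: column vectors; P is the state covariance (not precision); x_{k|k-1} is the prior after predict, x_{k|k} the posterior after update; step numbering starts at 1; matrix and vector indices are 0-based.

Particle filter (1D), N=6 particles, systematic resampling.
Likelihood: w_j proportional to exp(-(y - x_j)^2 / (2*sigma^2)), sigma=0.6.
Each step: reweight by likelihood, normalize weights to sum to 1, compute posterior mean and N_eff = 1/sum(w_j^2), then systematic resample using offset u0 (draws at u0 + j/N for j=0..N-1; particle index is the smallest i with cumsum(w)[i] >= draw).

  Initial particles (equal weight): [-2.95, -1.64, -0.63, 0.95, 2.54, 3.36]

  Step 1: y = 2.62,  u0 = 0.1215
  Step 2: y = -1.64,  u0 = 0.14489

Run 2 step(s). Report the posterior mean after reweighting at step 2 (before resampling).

post_mean = 2.5400

step 1: w=[0.0000, 0.0000, 0.0000, 0.0141, 0.6700, 0.3160]  mean=2.7767  Neff=1.8218  idx=[4, 4, 4, 4, 5, 5]
step 2: w=[0.2500, 0.2500, 0.2500, 0.2500, 0.0000, 0.0000]  mean=2.5400  Neff=4.0001  idx=[0, 1, 1, 2, 3, 3]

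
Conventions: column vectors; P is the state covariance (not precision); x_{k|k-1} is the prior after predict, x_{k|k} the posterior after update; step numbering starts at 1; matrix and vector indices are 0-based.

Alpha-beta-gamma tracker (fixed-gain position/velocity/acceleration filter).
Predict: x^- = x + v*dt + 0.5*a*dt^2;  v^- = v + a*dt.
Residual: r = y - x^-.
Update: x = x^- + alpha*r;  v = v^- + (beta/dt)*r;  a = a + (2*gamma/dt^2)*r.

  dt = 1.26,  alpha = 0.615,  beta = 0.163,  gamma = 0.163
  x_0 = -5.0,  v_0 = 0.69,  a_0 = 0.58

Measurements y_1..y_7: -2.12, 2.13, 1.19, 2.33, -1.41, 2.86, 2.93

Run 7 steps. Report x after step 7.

x_post = 0.6833

step 1: x_pred=-3.6702  r=1.5502  x^+=-2.7168  v^+=1.6213  a^+=0.8983
step 2: x_pred=0.0392  r=2.0908  x^+=1.3250  v^+=3.0237  a^+=1.3277
step 3: x_pred=6.1888  r=-4.9988  x^+=3.1145  v^+=4.0499  a^+=0.3012
step 4: x_pred=8.4565  r=-6.1265  x^+=4.6887  v^+=3.6368  a^+=-0.9568
step 5: x_pred=8.5116  r=-9.9216  x^+=2.4098  v^+=1.1477  a^+=-2.9941
step 6: x_pred=1.4792  r=1.3808  x^+=2.3284  v^+=-2.4462  a^+=-2.7106
step 7: x_pred=-2.9055  r=5.8355  x^+=0.6833  v^+=-5.1067  a^+=-1.5123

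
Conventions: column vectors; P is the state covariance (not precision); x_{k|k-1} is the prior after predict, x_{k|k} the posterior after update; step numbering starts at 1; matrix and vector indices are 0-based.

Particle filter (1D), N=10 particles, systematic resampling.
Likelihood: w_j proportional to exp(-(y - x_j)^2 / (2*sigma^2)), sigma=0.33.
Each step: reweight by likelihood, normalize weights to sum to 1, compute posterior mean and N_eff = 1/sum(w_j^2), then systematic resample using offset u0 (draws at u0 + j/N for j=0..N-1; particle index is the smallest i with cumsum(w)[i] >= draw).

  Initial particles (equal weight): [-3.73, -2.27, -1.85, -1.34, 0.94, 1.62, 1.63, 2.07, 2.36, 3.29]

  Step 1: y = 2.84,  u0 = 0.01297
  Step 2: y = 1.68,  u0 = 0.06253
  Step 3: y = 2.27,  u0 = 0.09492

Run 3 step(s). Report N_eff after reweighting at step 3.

N_eff = 9.9468

step 1: w=[0.0000, 0.0000, 0.0000, 0.0000, 0.0000, 0.0013, 0.0015, 0.0812, 0.4287, 0.4873]  mean=2.7876  Neff=2.3372  idx=[7, 8, 8, 8, 8, 9, 9, 9, 9, 9]
step 2: w=[0.5096, 0.1226, 0.1226, 0.1226, 0.1226, 0.0000, 0.0000, 0.0000, 0.0000, 0.0000]  mean=2.2123  Neff=3.1270  idx=[0, 0, 0, 0, 0, 1, 2, 3, 3, 4]
step 3: w=[0.0927, 0.0927, 0.0927, 0.0927, 0.0927, 0.1073, 0.1073, 0.1073, 0.1073, 0.1073]  mean=2.2256  Neff=9.9468  idx=[1, 2, 3, 4, 5, 6, 7, 8, 9, 9]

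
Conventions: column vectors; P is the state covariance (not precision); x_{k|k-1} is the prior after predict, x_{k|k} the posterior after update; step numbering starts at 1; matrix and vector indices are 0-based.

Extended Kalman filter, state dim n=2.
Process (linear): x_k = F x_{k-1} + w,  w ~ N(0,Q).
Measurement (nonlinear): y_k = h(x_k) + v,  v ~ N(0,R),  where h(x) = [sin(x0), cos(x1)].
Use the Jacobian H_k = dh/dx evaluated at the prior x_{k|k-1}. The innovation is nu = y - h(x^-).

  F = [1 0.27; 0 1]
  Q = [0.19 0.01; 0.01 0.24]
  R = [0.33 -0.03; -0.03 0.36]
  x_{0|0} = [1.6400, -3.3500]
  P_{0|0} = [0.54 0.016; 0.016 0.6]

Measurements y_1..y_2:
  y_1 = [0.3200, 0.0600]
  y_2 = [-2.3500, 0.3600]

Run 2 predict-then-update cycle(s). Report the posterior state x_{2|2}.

x_post = [-1.8528, -4.9645]

step 1: x^-=[0.7355, -3.3500]  P^-=[0.7824 0.1880; 0.1880 0.8400]  H_jac=[0.7415 0.0000; 0.0000 -0.2069]  S=[0.7602 -0.0588; -0.0588 0.3960]  K=[0.7644 0.0154; 0.1511 -0.4165]  nu=[-0.3510, 1.0384]  x^+=[0.4832, -3.8355]  P^+=[0.3396 0.0841; 0.0841 0.7465]
step 2: x^-=[-0.5524, -3.8355]  P^-=[0.6294 0.2957; 0.2957 0.9865]  H_jac=[0.8513 0.0000; 0.0000 -0.6395]  S=[0.7861 -0.1910; -0.1910 0.7635]  K=[0.6616 -0.0822; 0.1272 -0.7946]  nu=[-1.8253, 1.1288]  x^+=[-1.8528, -4.9645]  P^+=[0.2594 0.0773; 0.0773 0.4532]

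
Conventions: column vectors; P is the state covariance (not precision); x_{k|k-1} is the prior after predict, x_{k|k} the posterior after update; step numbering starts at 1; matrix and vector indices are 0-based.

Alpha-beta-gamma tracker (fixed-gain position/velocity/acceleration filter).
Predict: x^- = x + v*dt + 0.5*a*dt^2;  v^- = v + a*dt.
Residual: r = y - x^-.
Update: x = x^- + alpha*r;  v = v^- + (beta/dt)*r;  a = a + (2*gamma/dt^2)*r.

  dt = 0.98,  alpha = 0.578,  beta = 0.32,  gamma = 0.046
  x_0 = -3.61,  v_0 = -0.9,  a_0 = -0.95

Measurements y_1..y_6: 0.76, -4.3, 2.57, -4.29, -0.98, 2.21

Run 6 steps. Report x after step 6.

x_post = 0.2539

step 1: x_pred=-4.9482  r=5.7082  x^+=-1.6489  v^+=0.0329  a^+=-0.4032
step 2: x_pred=-1.8102  r=-2.4898  x^+=-3.2493  v^+=-1.1752  a^+=-0.6417
step 3: x_pred=-4.7092  r=7.2792  x^+=-0.5018  v^+=0.5728  a^+=0.0556
step 4: x_pred=0.0862  r=-4.3762  x^+=-2.4432  v^+=-0.8017  a^+=-0.3636
step 5: x_pred=-3.4035  r=2.4235  x^+=-2.0027  v^+=-0.3667  a^+=-0.1315
step 6: x_pred=-2.4252  r=4.6352  x^+=0.2539  v^+=1.0180  a^+=0.3126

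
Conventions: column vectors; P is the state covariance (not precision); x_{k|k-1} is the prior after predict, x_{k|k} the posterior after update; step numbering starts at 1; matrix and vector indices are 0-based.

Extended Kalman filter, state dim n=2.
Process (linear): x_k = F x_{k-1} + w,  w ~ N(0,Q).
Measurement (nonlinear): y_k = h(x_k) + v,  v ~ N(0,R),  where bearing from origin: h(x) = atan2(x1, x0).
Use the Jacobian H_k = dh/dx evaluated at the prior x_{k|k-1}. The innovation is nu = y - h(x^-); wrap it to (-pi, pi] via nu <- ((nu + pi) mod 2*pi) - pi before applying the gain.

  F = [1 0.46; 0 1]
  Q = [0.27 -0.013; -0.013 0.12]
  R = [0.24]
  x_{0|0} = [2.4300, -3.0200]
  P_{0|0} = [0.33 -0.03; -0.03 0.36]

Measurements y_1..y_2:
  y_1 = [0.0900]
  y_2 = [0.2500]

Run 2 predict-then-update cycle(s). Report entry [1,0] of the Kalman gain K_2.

K[1,0] = 0.3859

step 1: x^-=[1.0408, -3.0200]  P^-=[0.6486 0.1226; 0.1226 0.4800]  H_jac=[0.2960 0.1020]  S=[0.3092]  K=[0.6612; 0.2757]  nu=[1.3289]  x^+=[1.9195, -2.6536]  P^+=[0.5134 0.0662; 0.0662 0.4565]
step 2: x^-=[0.6989, -2.6536]  P^-=[0.9409 0.2632; 0.2632 0.5765]  H_jac=[0.3524 0.0928]  S=[0.3790]  K=[0.9392; 0.3859]  nu=[1.5633]  x^+=[2.1672, -2.0504]  P^+=[0.6065 0.1258; 0.1258 0.5201]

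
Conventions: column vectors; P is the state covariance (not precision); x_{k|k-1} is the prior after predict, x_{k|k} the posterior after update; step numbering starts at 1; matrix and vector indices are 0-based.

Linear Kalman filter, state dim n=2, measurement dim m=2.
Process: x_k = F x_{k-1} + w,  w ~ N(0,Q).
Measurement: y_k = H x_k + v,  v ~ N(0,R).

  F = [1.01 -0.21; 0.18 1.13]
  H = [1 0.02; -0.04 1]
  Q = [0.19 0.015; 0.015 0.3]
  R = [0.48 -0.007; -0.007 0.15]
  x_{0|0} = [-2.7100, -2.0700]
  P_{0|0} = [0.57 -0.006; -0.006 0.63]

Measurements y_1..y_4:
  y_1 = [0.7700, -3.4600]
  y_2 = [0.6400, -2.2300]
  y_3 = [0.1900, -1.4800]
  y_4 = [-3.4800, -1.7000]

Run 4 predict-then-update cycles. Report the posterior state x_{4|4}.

x_post = [-1.0142, -1.8716]

step 1: x^-=[-2.3024, -2.8269]  P^-=[0.8018 -0.0375; -0.0375 1.1205]  S=[1.2807 -0.0541; -0.0541 1.2748]  K=[0.6243 -0.0281; 0.0255 0.8812]  nu=[3.1289, -0.7252]  x^+=[-0.3288, -3.3863]  P^+=[0.2998 0.0034; 0.0034 0.1321]
step 2: x^-=[0.3791, -3.8857]  P^-=[0.5002 0.0419; 0.0419 0.4798]  S=[0.9820 0.0245; 0.0245 0.6273]  K=[0.5098 0.0150; 0.0335 0.7610]  nu=[0.3386, 1.6708]  x^+=[0.5768, -2.6029]  P^+=[0.2444 0.0085; 0.0085 0.1142]
step 3: x^-=[1.1292, -2.8374]  P^-=[0.4408 0.0417; 0.0417 0.4572]  S=[0.9226 0.0261; 0.0261 0.6046]  K=[0.4781 0.0191; 0.0338 0.7520]  nu=[-0.8825, 1.4026]  x^+=[0.7340, -1.8124]  P^+=[0.2292 0.0087; 0.0087 0.1129]
step 4: x^-=[1.1220, -1.9159]  P^-=[0.4251 0.0395; 0.0395 0.4551]  S=[0.9069 0.0245; 0.0245 0.6027]  K=[0.4691 0.0182; 0.0332 0.7512]  nu=[-4.5637, 0.2608]  x^+=[-1.0142, -1.8716]  P^+=[0.2249 0.0084; 0.0084 0.1128]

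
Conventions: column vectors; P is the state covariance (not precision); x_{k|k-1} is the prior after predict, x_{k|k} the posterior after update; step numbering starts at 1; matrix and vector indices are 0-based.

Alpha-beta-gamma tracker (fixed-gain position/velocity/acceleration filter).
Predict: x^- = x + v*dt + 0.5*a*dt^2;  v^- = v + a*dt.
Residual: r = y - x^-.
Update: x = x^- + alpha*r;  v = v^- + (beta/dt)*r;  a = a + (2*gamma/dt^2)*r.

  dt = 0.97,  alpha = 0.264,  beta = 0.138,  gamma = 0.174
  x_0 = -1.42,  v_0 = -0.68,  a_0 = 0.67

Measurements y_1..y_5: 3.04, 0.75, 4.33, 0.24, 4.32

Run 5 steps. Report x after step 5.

step 1: x_pred=-1.7644  r=4.8044  x^+=-0.4960  v^+=0.6534  a^+=2.4469
step 2: x_pred=1.2889  r=-0.5389  x^+=1.1467  v^+=2.9503  a^+=2.2476
step 3: x_pred=5.0658  r=-0.7358  x^+=4.8716  v^+=5.0258  a^+=1.9755
step 4: x_pred=10.6759  r=-10.4359  x^+=7.9208  v^+=5.4573  a^+=-1.8844
step 5: x_pred=12.3279  r=-8.0079  x^+=10.2138  v^+=2.4902  a^+=-4.8462

x_post = 10.2138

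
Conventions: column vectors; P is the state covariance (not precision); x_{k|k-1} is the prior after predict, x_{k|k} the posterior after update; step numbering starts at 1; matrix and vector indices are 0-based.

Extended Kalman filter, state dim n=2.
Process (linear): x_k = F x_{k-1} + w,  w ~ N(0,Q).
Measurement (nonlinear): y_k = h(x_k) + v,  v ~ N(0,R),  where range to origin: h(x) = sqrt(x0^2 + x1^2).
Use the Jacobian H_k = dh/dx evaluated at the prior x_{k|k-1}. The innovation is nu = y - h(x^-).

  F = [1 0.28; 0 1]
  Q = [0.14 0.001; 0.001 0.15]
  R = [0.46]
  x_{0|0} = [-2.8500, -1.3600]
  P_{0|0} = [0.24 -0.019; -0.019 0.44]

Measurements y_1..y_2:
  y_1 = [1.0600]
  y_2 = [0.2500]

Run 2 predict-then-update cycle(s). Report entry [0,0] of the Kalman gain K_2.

step 1: x^-=[-3.2308, -1.3600]  P^-=[0.4039 0.1052; 0.1052 0.5900]  H_jac=[-0.9217 -0.3880]  S=[0.9671]  K=[-0.4271; -0.3369]  nu=[-2.4454]  x^+=[-2.1864, -0.5360]  P^+=[0.2275 -0.0340; -0.0340 0.4802]
step 2: x^-=[-2.3365, -0.5360]  P^-=[0.3861 0.1015; 0.1015 0.6302]  H_jac=[-0.9747 -0.2236]  S=[0.9025]  K=[-0.4421; -0.2657]  nu=[-2.1472]  x^+=[-1.3873, 0.0346]  P^+=[0.2097 -0.0045; -0.0045 0.5665]

K[0,0] = -0.4421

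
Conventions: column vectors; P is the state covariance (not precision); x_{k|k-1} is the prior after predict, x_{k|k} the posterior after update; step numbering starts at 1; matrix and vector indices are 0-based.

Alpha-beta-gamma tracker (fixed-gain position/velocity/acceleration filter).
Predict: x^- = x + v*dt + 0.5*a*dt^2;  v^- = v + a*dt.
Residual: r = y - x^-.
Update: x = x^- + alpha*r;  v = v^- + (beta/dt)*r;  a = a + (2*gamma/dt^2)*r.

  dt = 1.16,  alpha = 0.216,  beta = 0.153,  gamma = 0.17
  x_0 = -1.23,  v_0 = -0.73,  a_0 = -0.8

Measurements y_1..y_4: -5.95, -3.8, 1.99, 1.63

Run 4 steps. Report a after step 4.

step 1: x_pred=-2.6150  r=-3.3350  x^+=-3.3354  v^+=-2.0979  a^+=-1.6427
step 2: x_pred=-6.8741  r=3.0741  x^+=-6.2101  v^+=-3.5979  a^+=-0.8659
step 3: x_pred=-10.9662  r=12.9562  x^+=-8.1677  v^+=-2.8935  a^+=2.4078
step 4: x_pred=-9.9041  r=11.5341  x^+=-7.4128  v^+=1.4209  a^+=5.3222

a_post = 5.3222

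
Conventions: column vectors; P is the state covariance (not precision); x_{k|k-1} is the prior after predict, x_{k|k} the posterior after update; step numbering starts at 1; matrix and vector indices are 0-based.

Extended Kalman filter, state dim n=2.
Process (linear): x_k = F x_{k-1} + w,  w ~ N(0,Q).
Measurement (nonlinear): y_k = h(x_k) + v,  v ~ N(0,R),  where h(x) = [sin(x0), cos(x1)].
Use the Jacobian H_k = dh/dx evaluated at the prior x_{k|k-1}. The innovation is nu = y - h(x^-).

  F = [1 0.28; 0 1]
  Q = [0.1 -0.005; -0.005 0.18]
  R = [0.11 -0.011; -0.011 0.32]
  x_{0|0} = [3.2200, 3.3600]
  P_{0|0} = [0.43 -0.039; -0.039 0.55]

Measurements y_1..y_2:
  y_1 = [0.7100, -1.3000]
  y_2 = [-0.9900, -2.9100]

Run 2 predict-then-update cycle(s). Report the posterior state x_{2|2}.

step 1: x^-=[4.1608, 3.3600]  P^-=[0.5513 0.1100; 0.1100 0.7300]  H_jac=[-0.5240 0.0000; 0.0000 0.2167]  S=[0.2614 -0.0235; -0.0235 0.3543]  K=[-1.1058 -0.0060; -0.1815 0.4344]  nu=[1.5617, -0.3238]  x^+=[2.4359, 2.9359]  P^+=[0.2320 0.0472; 0.0472 0.6508]
step 2: x^-=[3.2580, 2.9359]  P^-=[0.4094 0.2244; 0.2244 0.8308]  H_jac=[-0.9932 0.0000; 0.0000 -0.2042]  S=[0.5139 0.0345; 0.0345 0.3547]  K=[-0.7878 -0.0526; -0.4043 -0.4391]  nu=[-0.8739, -1.9311]  x^+=[4.0479, 4.1371]  P^+=[0.0867 0.0399; 0.0399 0.6662]

x_post = [4.0479, 4.1371]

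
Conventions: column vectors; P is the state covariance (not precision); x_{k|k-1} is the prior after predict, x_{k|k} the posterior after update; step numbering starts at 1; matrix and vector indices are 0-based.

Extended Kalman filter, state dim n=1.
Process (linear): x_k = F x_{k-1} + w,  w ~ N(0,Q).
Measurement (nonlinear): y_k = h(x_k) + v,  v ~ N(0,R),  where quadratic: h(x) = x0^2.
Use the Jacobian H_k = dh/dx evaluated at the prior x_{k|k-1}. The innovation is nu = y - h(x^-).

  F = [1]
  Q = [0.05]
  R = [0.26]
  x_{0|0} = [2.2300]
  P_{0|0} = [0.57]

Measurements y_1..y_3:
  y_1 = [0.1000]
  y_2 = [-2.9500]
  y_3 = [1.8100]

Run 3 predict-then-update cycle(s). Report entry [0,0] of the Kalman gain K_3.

step 1: x^-=[2.2300]  P^-=[0.6200]  H_jac=[4.4600]  S=[12.5928]  K=[0.2196]  nu=[-4.8729]  x^+=[1.1600]  P^+=[0.0128]
step 2: x^-=[1.1600]  P^-=[0.0628]  H_jac=[2.3200]  S=[0.5980]  K=[0.2436]  nu=[-4.2956]  x^+=[0.1134]  P^+=[0.0273]
step 3: x^-=[0.1134]  P^-=[0.0773]  H_jac=[0.2269]  S=[0.2640]  K=[0.0664]  nu=[1.7971]  x^+=[0.2328]  P^+=[0.0761]

K[0,0] = 0.0664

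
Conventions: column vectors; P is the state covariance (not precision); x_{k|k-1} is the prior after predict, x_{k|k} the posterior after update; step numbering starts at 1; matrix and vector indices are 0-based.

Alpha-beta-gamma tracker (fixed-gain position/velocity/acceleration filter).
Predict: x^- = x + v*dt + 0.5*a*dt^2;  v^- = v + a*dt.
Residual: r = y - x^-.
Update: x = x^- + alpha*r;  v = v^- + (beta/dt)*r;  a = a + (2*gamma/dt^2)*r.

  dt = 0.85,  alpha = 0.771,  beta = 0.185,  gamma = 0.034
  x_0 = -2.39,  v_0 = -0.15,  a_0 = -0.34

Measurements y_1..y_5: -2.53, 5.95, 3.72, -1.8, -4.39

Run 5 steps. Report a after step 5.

step 1: x_pred=-2.6403  r=0.1103  x^+=-2.5553  v^+=-0.4150  a^+=-0.3296
step 2: x_pred=-3.0271  r=8.9771  x^+=3.8942  v^+=1.2587  a^+=0.5153
step 3: x_pred=5.1503  r=-1.4303  x^+=4.0475  v^+=1.3854  a^+=0.3807
step 4: x_pred=5.3626  r=-7.1626  x^+=-0.1598  v^+=0.1500  a^+=-0.2935
step 5: x_pred=-0.1383  r=-4.2517  x^+=-3.4164  v^+=-1.0248  a^+=-0.6936

a_post = -0.6936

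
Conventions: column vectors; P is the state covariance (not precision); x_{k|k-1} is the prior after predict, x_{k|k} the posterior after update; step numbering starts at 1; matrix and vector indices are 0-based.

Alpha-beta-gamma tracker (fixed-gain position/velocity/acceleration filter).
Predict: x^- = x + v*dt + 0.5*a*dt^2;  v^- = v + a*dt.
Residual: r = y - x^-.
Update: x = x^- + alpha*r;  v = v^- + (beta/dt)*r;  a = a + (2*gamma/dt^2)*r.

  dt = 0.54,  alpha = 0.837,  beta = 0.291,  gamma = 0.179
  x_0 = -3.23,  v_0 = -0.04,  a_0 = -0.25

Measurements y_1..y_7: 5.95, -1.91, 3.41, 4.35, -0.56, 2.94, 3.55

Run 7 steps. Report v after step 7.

step 1: x_pred=-3.2880  r=9.2380  x^+=4.4442  v^+=4.8033  a^+=11.0916
step 2: x_pred=8.6551  r=-10.5651  x^+=-0.1879  v^+=5.0993  a^+=-1.8793
step 3: x_pred=2.2918  r=1.1182  x^+=3.2277  v^+=4.6871  a^+=-0.5064
step 4: x_pred=5.6849  r=-1.3349  x^+=4.5676  v^+=3.6943  a^+=-2.1453
step 5: x_pred=6.2497  r=-6.8097  x^+=0.5500  v^+=-1.1339  a^+=-10.5057
step 6: x_pred=-1.5940  r=4.5340  x^+=2.2010  v^+=-4.3636  a^+=-4.9392
step 7: x_pred=-0.8755  r=4.4255  x^+=2.8286  v^+=-4.6459  a^+=0.4940

v_post = -4.6459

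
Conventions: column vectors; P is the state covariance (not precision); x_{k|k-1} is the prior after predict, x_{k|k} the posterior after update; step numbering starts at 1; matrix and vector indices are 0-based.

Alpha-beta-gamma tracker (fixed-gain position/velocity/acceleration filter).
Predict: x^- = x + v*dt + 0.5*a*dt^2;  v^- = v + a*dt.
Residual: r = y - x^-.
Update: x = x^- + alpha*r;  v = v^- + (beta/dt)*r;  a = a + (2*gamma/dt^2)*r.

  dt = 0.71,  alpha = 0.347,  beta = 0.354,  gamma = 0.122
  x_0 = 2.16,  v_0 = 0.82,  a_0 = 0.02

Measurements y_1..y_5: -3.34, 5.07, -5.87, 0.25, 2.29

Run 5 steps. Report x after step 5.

x_post = -2.6339

step 1: x_pred=2.7472  r=-6.0872  x^+=0.6350  v^+=-2.2008  a^+=-2.9264
step 2: x_pred=-1.6652  r=6.7352  x^+=0.6719  v^+=-0.9205  a^+=0.3336
step 3: x_pred=0.1025  r=-5.9725  x^+=-1.9700  v^+=-3.6614  a^+=-2.5572
step 4: x_pred=-5.2141  r=5.4641  x^+=-3.3181  v^+=-2.7526  a^+=0.0876
step 5: x_pred=-5.2504  r=7.5404  x^+=-2.6339  v^+=1.0691  a^+=3.7374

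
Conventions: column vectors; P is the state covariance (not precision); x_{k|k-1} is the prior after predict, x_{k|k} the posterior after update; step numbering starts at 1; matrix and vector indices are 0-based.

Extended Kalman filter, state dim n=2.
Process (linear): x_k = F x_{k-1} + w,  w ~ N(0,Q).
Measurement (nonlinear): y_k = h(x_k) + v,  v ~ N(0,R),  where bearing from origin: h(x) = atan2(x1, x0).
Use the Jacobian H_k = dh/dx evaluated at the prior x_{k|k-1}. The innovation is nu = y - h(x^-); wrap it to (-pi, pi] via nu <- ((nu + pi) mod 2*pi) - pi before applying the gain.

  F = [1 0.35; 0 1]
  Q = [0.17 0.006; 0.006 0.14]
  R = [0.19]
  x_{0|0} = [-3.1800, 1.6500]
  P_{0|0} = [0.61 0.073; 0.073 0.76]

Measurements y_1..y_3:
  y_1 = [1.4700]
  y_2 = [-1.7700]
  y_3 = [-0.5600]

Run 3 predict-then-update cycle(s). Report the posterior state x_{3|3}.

x_post = [-5.3396, -1.3215]

step 1: x^-=[-2.6025, 1.6500]  P^-=[0.9242 0.3450; 0.3450 0.9000]  H_jac=[-0.1738 -0.2741]  S=[0.3184]  K=[-0.8014; -0.9631]  nu=[-1.1065]  x^+=[-1.7157, 2.7157]  P^+=[0.7197 0.0993; 0.0993 0.6047]
step 2: x^-=[-0.7652, 2.7157]  P^-=[1.0333 0.3169; 0.3169 0.7447]  H_jac=[-0.3411 -0.0961]  S=[0.3379]  K=[-1.1333; -0.5318]  nu=[2.6677]  x^+=[-3.7885, 1.2970]  P^+=[0.5993 0.1133; 0.1133 0.6491]
step 3: x^-=[-3.3346, 1.2970]  P^-=[0.9281 0.3465; 0.3465 0.7891]  H_jac=[-0.1013 -0.2605]  S=[0.2714]  K=[-0.6791; -0.8869]  nu=[2.9526]  x^+=[-5.3396, -1.3215]  P^+=[0.8029 0.1830; 0.1830 0.5757]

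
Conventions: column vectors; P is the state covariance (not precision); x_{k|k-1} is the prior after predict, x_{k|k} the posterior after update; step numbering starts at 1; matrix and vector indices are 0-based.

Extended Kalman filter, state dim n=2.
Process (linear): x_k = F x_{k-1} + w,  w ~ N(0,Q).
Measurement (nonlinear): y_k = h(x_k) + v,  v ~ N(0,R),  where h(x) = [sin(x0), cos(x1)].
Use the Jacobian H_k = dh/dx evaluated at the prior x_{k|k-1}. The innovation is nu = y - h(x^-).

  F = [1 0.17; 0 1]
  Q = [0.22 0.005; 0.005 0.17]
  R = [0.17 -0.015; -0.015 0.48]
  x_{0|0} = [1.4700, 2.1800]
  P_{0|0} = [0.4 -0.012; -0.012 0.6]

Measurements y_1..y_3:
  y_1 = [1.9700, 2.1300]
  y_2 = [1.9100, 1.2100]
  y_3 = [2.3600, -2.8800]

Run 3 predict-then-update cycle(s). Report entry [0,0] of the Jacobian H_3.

step 1: x^-=[1.8406, 2.1800]  P^-=[0.6333 0.0950; 0.0950 0.7700]  H_jac=[-0.2665 0.0000; 0.0000 -0.8201]  S=[0.2150 0.0058; 0.0058 0.9979]  K=[-0.7831 -0.0736; -0.1008 -0.6322]  nu=[1.0062, 2.7022]  x^+=[0.8539, 0.3701]  P^+=[0.4953 0.0287; 0.0287 0.3682]
step 2: x^-=[0.9168, 0.3701]  P^-=[0.7358 0.0963; 0.0963 0.5382]  H_jac=[0.6084 0.0000; 0.0000 -0.3617]  S=[0.4423 -0.0362; -0.0362 0.5504]  K=[1.0122 0.0033; 0.1041 -0.3468]  nu=[1.1163, 0.2777]  x^+=[2.0477, 0.3900]  P^+=[0.2828 0.0376; 0.0376 0.4646]
step 3: x^-=[2.1140, 0.3900]  P^-=[0.5290 0.1216; 0.1216 0.6346]  H_jac=[-0.5169 0.0000; 0.0000 -0.3802]  S=[0.3113 0.0089; 0.0089 0.5717]  K=[-0.8763 -0.0672; -0.1899 -0.4190]  nu=[1.5040, -3.8049]  x^+=[1.0518, 1.6987]  P^+=[0.2863 0.0503; 0.0503 0.5215]

H_jac[0,0] = -0.5169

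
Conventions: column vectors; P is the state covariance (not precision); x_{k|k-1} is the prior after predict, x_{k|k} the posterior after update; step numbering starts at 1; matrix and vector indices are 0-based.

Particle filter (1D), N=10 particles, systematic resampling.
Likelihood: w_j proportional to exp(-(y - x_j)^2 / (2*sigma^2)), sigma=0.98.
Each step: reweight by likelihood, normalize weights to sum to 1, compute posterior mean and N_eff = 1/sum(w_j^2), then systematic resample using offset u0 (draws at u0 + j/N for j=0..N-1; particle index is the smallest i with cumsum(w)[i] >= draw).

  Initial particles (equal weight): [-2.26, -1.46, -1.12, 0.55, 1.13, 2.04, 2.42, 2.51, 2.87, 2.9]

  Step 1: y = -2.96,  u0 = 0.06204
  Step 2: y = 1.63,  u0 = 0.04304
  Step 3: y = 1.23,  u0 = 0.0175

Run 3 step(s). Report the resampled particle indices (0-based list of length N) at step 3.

step 1: w=[0.6158, 0.2463, 0.1364, 0.0013, 0.0001, 0.0000, 0.0000, 0.0000, 0.0000, 0.0000]  mean=-1.9033  Neff=2.1808  idx=[0, 0, 0, 0, 0, 0, 1, 1, 1, 2]
step 2: w=[0.0089, 0.0089, 0.0089, 0.0089, 0.0089, 0.0089, 0.1629, 0.1629, 0.1629, 0.4580]  mean=-1.3470  Neff=3.4507  idx=[4, 6, 7, 7, 8, 9, 9, 9, 9, 9]
step 3: w=[0.0047, 0.0614, 0.0614, 0.0614, 0.0614, 0.1499, 0.1499, 0.1499, 0.1499, 0.1499]  mean=-1.2089  Neff=7.8436  idx=[1, 2, 4, 5, 6, 6, 7, 8, 8, 9]

resampled_idx = [1, 2, 4, 5, 6, 6, 7, 8, 8, 9]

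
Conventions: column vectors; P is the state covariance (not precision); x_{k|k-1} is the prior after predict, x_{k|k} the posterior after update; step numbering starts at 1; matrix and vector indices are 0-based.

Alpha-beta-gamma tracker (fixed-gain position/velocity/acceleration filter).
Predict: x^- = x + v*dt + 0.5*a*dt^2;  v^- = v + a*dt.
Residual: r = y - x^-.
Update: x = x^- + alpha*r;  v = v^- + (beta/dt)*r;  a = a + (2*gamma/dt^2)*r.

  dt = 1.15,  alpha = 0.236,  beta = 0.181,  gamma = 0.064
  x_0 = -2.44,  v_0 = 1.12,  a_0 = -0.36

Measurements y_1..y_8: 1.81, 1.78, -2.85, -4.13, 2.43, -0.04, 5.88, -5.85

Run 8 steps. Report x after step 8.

step 1: x_pred=-1.3900  r=3.2001  x^+=-0.6348  v^+=1.2097  a^+=-0.0503
step 2: x_pred=0.7230  r=1.0570  x^+=0.9725  v^+=1.3182  a^+=0.0520
step 3: x_pred=2.5228  r=-5.3728  x^+=1.2548  v^+=0.5324  a^+=-0.4680
step 4: x_pred=1.5576  r=-5.6876  x^+=0.2153  v^+=-0.9010  a^+=-1.0185
step 5: x_pred=-1.4943  r=3.9243  x^+=-0.5681  v^+=-1.4546  a^+=-0.6387
step 6: x_pred=-2.6632  r=2.6232  x^+=-2.0441  v^+=-1.7762  a^+=-0.3848
step 7: x_pred=-4.3412  r=10.2212  x^+=-1.9290  v^+=-0.6099  a^+=0.6045
step 8: x_pred=-2.2307  r=-3.6193  x^+=-3.0848  v^+=-0.4844  a^+=0.2542

x_post = -3.0848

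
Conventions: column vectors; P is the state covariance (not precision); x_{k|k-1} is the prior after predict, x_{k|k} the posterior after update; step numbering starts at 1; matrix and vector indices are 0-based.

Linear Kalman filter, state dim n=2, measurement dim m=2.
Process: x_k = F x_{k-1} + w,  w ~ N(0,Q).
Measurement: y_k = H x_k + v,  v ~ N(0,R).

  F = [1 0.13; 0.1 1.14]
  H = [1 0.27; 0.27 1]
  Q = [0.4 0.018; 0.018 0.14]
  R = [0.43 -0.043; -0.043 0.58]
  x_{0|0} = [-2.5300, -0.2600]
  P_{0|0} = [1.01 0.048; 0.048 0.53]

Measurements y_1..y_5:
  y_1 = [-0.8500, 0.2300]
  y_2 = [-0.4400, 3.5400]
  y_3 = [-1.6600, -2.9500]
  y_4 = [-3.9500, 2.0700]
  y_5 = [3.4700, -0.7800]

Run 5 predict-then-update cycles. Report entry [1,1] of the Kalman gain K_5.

step 1: x^-=[-2.5638, -0.5494]  P^-=[1.4314 0.2529; 0.2529 0.8498]  S=[2.0600 0.8443; 0.8443 1.6707]  K=[0.7204 0.0187; 0.0113 0.5438]  nu=[1.8621, 1.4716]  x^+=[-1.1949, 0.2719]  P^+=[0.3391 -0.1117; -0.1117 0.3451]
step 2: x^-=[-1.1595, 0.1905]  P^-=[0.7159 -0.0258; -0.0258 0.5664]  S=[1.1733 0.2756; 0.2756 1.1847]  K=[0.6040 0.0009; -0.0027 0.4729]  nu=[0.6681, 3.6626]  x^+=[-0.7527, 1.9206]  P^+=[0.2875 -0.1031; -0.1031 0.3022]
step 3: x^-=[-0.5030, 2.1142]  P^-=[0.6658 -0.0273; -0.0273 0.5121]  S=[1.1184 0.2457; 0.2457 1.1259]  K=[0.5871 0.0073; 0.0007 0.4481]  nu=[-1.7279, -4.9284]  x^+=[-1.5533, -0.0957]  P^+=[0.2781 -0.0961; -0.0961 0.2858]
step 4: x^-=[-1.5657, -0.2644]  P^-=[0.6580 -0.0227; -0.0227 0.4923]  S=[1.1116 0.2433; 0.2433 1.1081]  K=[0.5838 0.0117; 0.0033 0.4381]  nu=[-2.3129, 2.7571]  x^+=[-2.8838, 0.9357]  P^+=[0.2756 -0.0927; -0.0927 0.2790]
step 5: x^-=[-2.7622, 0.7783]  P^-=[0.6562 -0.0200; -0.0200 0.4842]  S=[1.1107 0.2434; 0.2434 1.1012]  K=[0.5829 0.0139; 0.0046 0.4337]  nu=[6.0220, -0.8126]  x^+=[0.7368, 0.4537]  P^+=[0.2747 -0.0912; -0.0912 0.2760]

K[1,1] = 0.4337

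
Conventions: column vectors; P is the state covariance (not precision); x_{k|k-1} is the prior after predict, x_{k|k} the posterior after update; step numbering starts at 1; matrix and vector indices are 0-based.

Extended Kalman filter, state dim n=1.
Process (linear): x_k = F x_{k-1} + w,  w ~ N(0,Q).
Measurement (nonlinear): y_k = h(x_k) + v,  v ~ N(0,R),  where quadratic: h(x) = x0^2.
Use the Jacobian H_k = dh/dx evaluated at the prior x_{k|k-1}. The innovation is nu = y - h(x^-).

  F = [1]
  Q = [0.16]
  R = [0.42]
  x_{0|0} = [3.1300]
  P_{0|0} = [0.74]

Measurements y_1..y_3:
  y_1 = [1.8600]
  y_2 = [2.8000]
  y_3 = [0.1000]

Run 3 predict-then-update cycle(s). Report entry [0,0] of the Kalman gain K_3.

step 1: x^-=[3.1300]  P^-=[0.9000]  H_jac=[6.2600]  S=[35.6888]  K=[0.1579]  nu=[-7.9369]  x^+=[1.8770]  P^+=[0.0106]
step 2: x^-=[1.8770]  P^-=[0.1706]  H_jac=[3.7541]  S=[2.8242]  K=[0.2268]  nu=[-0.7233]  x^+=[1.7130]  P^+=[0.0254]
step 3: x^-=[1.7130]  P^-=[0.1854]  H_jac=[3.4261]  S=[2.5958]  K=[0.2447]  nu=[-2.8345]  x^+=[1.0196]  P^+=[0.0300]

K[0,0] = 0.2447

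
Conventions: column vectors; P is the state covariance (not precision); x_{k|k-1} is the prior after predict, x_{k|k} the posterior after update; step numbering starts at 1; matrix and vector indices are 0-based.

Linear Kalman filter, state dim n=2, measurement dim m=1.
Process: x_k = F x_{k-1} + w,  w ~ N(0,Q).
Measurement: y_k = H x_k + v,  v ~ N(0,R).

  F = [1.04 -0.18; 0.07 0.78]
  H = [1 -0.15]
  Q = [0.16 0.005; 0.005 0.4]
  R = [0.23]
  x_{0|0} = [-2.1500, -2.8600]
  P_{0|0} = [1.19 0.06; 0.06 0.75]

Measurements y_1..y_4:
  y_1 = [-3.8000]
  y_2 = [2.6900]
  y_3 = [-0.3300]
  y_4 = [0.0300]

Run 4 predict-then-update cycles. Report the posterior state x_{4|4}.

step 1: x^-=[-1.7212, -2.3813]  P^-=[1.4489 0.0342; 0.0342 0.8687]  S=[1.6882]  K=[0.8552; -0.0569]  nu=[-2.4360]  x^+=[-3.8045, -2.2427]  P^+=[0.2142 0.1164; 0.1164 0.8632]
step 2: x^-=[-3.5530, -2.0156]  P^-=[0.3760 -0.0077; -0.0077 0.9389]  S=[0.6294]  K=[0.5992; -0.2359]  nu=[5.9407]  x^+=[0.0067, -3.4171]  P^+=[0.1500 0.0813; 0.0813 0.9039]
step 3: x^-=[0.6221, -2.6648]  P^-=[0.3211 -0.0460; -0.0460 0.9596]  S=[0.5865]  K=[0.5593; -0.3239]  nu=[-1.3518]  x^+=[-0.1339, -2.2270]  P^+=[0.1377 0.0602; 0.0602 0.8980]
step 4: x^-=[0.2616, -1.7464]  P^-=[0.3154 -0.0630; -0.0630 0.9536]  S=[0.5858]  K=[0.5546; -0.3517]  nu=[-0.4935]  x^+=[-0.0122, -1.5729]  P^+=[0.1353 0.0513; 0.0513 0.8811]

x_post = [-0.0122, -1.5729]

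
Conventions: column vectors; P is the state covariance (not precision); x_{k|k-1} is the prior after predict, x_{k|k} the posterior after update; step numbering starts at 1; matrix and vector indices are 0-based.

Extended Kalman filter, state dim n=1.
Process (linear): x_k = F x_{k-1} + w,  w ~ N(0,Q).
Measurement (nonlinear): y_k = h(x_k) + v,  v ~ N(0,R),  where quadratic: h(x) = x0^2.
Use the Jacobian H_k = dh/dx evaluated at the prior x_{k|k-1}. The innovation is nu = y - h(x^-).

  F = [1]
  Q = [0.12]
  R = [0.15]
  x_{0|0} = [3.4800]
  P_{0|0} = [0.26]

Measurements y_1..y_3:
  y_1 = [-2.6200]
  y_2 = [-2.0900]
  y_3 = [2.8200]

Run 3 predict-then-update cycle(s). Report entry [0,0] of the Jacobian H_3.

step 1: x^-=[3.4800]  P^-=[0.3800]  H_jac=[6.9600]  S=[18.5578]  K=[0.1425]  nu=[-14.7304]  x^+=[1.3807]  P^+=[0.0031]
step 2: x^-=[1.3807]  P^-=[0.1231]  H_jac=[2.7613]  S=[1.0884]  K=[0.3122]  nu=[-3.9962]  x^+=[0.1329]  P^+=[0.0170]
step 3: x^-=[0.1329]  P^-=[0.1370]  H_jac=[0.2658]  S=[0.1597]  K=[0.2280]  nu=[2.8023]  x^+=[0.7718]  P^+=[0.1287]

H_jac[0,0] = 0.2658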